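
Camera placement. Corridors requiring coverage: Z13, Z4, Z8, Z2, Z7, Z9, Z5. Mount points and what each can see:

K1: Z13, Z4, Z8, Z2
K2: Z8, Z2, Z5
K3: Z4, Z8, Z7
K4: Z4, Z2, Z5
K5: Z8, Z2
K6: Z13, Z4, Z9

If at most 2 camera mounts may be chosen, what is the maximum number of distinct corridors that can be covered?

6

Choosing K2, K6 covers {Z13, Z4, Z8, Z2, Z9, Z5} — 6 corridors.
No choice of 2 camera mounts does better; here Z7 is left uncovered.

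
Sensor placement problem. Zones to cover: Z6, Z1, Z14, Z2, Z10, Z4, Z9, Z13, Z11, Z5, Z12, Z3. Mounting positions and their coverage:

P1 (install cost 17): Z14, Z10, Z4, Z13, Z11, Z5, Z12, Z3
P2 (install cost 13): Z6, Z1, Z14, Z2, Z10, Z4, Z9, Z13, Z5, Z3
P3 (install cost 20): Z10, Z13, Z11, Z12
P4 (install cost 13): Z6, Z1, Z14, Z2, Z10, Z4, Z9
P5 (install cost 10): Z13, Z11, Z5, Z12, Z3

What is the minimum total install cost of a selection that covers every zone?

P2, P5 cover every zone at install cost 13 + 10 = 23.
Any cover uses at least 2 sensor positions; among all covering selections none totals below 23.

23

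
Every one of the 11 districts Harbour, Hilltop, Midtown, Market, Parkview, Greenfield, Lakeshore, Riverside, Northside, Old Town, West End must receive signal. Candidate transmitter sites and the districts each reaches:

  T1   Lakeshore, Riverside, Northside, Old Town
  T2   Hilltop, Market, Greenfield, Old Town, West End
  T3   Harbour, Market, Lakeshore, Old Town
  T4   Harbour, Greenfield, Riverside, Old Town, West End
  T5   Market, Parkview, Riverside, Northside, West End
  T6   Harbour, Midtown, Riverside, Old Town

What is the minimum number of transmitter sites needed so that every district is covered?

T1, T2, T5, T6 together cover {Harbour, Hilltop, Midtown, Market, Parkview, Greenfield, Lakeshore, Riverside, Northside, Old Town, West End} — every district.
No 3 of the 6 transmitter sites cover everything (all 20 triples fall short), so 4 is minimum.

4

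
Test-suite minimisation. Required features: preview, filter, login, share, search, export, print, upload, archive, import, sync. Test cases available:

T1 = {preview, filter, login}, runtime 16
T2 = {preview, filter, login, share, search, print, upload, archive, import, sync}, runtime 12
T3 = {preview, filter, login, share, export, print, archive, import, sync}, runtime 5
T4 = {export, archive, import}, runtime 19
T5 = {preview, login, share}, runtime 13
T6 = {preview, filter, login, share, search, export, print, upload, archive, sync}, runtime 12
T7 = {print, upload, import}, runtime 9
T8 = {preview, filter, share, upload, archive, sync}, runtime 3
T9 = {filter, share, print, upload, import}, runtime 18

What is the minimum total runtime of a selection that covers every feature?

T2, T3 cover every feature at runtime 12 + 5 = 17.
Any cover uses at least 2 test cases; among all covering selections none totals below 17.

17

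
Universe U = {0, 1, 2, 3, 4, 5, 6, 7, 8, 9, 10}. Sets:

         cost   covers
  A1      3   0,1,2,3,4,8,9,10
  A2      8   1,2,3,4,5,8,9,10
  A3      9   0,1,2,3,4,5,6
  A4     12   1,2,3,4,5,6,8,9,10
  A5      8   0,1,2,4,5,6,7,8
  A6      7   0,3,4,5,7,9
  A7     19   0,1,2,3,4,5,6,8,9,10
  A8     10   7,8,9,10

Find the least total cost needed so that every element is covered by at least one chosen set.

A1, A5 cover every element at cost 3 + 8 = 11.
Any cover uses at least 2 sets; among all covering selections none totals below 11.

11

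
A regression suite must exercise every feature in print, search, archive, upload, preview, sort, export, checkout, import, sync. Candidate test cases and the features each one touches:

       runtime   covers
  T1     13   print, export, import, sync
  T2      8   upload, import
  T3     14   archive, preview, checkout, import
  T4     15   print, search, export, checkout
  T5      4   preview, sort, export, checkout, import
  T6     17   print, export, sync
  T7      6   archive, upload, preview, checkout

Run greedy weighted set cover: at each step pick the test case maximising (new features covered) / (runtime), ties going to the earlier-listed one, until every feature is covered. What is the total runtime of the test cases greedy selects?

38

Pick 1: T5 adds 5 new (preview, sort, export, checkout, import) at runtime 4 (ratio 5/4).
Pick 2: T7 adds 2 new (archive, upload) at runtime 6 (ratio 2/6).
Pick 3: T1 adds 2 new (print, sync) at runtime 13 (ratio 2/13).
Pick 4: T4 adds 1 new (search) at runtime 15 (ratio 1/15).
Greedy total runtime: 4 + 6 + 13 + 15 = 38.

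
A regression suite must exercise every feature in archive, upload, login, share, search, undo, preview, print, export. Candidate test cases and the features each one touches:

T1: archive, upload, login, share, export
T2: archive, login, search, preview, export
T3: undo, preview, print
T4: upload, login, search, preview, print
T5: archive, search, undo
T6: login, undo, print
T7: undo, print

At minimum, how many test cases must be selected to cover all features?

3

T1, T2, T3 together cover {archive, upload, login, share, search, undo, preview, print, export} — every feature.
No 2 of the 7 test cases cover everything (all 21 pairs fall short), so 3 is minimum.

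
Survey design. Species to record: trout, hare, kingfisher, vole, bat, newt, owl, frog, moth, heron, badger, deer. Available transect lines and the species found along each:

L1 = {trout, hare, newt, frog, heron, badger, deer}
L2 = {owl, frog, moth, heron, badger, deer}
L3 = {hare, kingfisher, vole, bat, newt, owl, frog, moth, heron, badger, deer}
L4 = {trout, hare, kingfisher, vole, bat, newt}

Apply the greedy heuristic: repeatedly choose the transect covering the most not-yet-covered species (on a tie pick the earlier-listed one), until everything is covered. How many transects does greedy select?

2

Pick 1: L3 covers 11 new species (hare, kingfisher, vole, bat, newt, owl, frog, moth, heron, badger, deer).
Pick 2: L1 covers 1 new species (trout).
Greedy uses 2 transects.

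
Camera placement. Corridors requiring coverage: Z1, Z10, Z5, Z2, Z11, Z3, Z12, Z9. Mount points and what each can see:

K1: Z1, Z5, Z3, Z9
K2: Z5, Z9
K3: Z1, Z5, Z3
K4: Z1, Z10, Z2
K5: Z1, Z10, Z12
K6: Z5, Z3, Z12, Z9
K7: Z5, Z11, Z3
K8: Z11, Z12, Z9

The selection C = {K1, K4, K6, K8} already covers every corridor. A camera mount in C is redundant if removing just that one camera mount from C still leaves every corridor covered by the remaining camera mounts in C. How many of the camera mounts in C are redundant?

Drop K1: the rest still cover every corridor — redundant.
Drop K4: Z10, Z2 uncovered — not redundant.
Drop K6: the rest still cover every corridor — redundant.
Drop K8: Z11 uncovered — not redundant.
2 redundant: K1, K6.

2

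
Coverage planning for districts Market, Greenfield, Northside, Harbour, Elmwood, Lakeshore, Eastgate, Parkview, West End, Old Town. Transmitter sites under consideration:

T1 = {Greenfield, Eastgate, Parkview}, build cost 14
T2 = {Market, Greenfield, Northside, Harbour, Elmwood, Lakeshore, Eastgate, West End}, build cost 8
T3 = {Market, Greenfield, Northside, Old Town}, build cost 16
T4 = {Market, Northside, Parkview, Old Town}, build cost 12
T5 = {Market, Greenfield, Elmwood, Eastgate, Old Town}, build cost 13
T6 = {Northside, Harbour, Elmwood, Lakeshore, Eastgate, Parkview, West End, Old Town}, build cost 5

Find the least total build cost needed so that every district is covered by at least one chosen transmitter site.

13

T2, T6 cover every district at build cost 8 + 5 = 13.
Any cover uses at least 2 transmitter sites; among all covering selections none totals below 13.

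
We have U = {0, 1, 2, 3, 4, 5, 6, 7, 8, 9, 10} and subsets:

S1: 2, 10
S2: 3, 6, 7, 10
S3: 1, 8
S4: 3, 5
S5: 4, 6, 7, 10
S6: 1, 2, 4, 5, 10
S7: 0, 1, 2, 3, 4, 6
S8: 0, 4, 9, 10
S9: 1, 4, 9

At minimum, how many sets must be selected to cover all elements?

4

S2, S3, S6, S8 together cover {0, 1, 2, 3, 4, 5, 6, 7, 8, 9, 10} — every element.
No 3 of the 9 sets cover everything (all 84 triples fall short), so 4 is minimum.
Greedy (largest uncovered first) would take S7, S2, S3, S4, S8 — 5 sets — but 4 suffice.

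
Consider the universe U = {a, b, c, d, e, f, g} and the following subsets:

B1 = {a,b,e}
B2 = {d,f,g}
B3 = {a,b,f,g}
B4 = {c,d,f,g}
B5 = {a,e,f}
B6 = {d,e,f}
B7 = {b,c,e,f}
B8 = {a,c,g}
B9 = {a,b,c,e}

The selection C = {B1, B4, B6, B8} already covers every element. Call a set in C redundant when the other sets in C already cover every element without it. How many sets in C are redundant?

Drop B1: b uncovered — not redundant.
Drop B4: the rest still cover every element — redundant.
Drop B6: the rest still cover every element — redundant.
Drop B8: the rest still cover every element — redundant.
3 redundant: B4, B6, B8.

3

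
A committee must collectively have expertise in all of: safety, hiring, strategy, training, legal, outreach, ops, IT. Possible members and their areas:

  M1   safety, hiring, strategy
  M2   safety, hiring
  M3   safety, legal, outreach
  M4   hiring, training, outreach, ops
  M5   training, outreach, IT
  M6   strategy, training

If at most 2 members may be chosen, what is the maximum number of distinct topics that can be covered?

Choosing M1, M4 covers {safety, hiring, strategy, training, outreach, ops} — 6 topics.
No choice of 2 members does better; here legal, IT are left uncovered.

6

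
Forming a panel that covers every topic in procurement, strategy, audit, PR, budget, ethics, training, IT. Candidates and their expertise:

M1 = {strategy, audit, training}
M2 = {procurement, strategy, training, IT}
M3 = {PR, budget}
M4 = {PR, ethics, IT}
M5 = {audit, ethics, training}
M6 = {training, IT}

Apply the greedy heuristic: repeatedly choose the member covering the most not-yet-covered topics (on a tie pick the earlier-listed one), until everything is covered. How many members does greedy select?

3

Pick 1: M2 covers 4 new topics (procurement, strategy, training, IT).
Pick 2: M3 covers 2 new topics (PR, budget).
Pick 3: M5 covers 2 new topics (audit, ethics).
Greedy uses 3 members.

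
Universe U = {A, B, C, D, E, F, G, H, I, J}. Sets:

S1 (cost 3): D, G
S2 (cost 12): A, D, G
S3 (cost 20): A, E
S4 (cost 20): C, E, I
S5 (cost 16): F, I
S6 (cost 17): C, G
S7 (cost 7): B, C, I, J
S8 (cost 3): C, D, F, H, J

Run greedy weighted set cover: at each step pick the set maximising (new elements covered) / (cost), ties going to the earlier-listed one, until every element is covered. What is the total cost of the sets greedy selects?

33

Pick 1: S8 adds 5 new (C, D, F, H, J) at cost 3 (ratio 5/3).
Pick 2: S1 adds 1 new (G) at cost 3 (ratio 1/3).
Pick 3: S7 adds 2 new (B, I) at cost 7 (ratio 2/7).
Pick 4: S3 adds 2 new (A, E) at cost 20 (ratio 2/20).
Greedy total cost: 3 + 3 + 7 + 20 = 33.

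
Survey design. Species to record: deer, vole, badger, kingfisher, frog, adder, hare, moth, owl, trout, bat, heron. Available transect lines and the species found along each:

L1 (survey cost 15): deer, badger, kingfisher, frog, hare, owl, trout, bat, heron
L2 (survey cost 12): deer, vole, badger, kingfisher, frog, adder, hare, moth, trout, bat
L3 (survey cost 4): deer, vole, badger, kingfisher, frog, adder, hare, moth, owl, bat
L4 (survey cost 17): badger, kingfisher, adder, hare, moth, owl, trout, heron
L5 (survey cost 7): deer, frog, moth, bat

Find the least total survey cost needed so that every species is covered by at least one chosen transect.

L1, L3 cover every species at survey cost 15 + 4 = 19.
Any cover uses at least 2 transects; among all covering selections none totals below 19.

19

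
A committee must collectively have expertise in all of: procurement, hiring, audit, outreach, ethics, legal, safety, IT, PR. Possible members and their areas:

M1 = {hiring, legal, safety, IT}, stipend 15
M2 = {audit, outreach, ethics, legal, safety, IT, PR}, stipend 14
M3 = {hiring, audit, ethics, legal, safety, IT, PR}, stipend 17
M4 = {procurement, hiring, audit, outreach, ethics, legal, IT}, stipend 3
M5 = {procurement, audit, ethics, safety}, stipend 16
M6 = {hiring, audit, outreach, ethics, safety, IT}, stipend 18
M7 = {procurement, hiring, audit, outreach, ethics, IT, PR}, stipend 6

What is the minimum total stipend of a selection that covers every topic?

M2, M4 cover every topic at stipend 14 + 3 = 17.
Any cover uses at least 2 members; among all covering selections none totals below 17.

17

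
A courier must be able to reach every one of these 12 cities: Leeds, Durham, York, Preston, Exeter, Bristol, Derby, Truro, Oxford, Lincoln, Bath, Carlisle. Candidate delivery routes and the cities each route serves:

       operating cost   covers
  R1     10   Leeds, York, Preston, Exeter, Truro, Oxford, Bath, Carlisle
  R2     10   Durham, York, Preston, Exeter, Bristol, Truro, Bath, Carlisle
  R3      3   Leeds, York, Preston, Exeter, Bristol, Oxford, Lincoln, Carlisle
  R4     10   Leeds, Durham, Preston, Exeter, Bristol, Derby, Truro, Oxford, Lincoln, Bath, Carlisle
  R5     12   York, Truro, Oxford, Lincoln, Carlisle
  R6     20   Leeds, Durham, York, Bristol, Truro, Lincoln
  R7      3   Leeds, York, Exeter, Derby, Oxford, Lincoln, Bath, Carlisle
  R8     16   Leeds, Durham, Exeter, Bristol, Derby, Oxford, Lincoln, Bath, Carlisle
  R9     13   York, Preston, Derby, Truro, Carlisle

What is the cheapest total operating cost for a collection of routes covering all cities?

R2, R7 cover every city at operating cost 10 + 3 = 13.
Any cover uses at least 2 routes; among all covering selections none totals below 13.
Greedy by coverage-per-operating cost would pick R3, R7, R2 for 16 — worse than the optimum 13.

13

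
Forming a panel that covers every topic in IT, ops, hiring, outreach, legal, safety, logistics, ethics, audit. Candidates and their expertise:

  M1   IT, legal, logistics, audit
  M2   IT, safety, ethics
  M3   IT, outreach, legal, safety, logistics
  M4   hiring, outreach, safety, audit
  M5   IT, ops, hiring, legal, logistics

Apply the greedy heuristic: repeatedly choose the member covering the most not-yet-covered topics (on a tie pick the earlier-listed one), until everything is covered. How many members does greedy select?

Pick 1: M3 covers 5 new topics (IT, outreach, legal, safety, logistics).
Pick 2: M4 covers 2 new topics (hiring, audit).
Pick 3: M2 covers 1 new topics (ethics).
Pick 4: M5 covers 1 new topics (ops).
Greedy uses 4 members. (The true minimum is 3.)

4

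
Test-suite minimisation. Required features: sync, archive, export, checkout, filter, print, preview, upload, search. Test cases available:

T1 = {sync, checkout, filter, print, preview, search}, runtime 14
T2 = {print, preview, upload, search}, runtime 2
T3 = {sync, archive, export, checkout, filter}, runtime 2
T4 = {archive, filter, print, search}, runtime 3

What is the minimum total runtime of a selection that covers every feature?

4

T2, T3 cover every feature at runtime 2 + 2 = 4.
Any cover uses at least 2 test cases; among all covering selections none totals below 4.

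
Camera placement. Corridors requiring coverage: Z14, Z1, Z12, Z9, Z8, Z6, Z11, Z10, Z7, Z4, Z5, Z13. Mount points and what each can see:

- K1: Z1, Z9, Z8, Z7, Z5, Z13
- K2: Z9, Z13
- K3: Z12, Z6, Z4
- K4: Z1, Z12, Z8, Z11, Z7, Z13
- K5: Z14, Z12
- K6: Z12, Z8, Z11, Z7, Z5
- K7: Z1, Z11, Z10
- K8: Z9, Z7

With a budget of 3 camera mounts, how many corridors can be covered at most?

Choosing K1, K3, K7 covers {Z1, Z12, Z9, Z8, Z6, Z11, Z10, Z7, Z4, Z5, Z13} — 11 corridors.
No choice of 3 camera mounts does better; here Z14 is left uncovered.

11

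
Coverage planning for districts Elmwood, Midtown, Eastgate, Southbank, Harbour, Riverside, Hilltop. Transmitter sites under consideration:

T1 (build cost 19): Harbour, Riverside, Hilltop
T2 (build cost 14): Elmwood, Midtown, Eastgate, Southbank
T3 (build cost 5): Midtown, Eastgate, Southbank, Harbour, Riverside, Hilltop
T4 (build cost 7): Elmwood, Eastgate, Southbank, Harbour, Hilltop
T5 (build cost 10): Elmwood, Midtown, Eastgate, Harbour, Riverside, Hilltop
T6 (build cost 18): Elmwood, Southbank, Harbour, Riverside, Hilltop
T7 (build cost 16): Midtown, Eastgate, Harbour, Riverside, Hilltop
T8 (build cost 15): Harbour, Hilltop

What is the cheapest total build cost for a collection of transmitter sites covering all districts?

12

T3, T4 cover every district at build cost 5 + 7 = 12.
Any cover uses at least 2 transmitter sites; among all covering selections none totals below 12.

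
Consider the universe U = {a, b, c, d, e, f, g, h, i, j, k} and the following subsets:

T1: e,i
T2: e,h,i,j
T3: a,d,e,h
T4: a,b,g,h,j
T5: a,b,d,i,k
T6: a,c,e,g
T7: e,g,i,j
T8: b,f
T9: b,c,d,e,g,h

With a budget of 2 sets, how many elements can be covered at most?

Choosing T5, T9 covers {a, b, c, d, e, g, h, i, k} — 9 elements.
No choice of 2 sets does better; here f, j are left uncovered.

9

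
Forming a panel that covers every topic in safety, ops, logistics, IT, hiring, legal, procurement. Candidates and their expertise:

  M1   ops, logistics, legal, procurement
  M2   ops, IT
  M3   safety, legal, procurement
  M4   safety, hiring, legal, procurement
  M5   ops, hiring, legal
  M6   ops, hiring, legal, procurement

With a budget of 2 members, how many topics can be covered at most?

6

Choosing M1, M4 covers {safety, ops, logistics, hiring, legal, procurement} — 6 topics.
No choice of 2 members does better; here IT is left uncovered.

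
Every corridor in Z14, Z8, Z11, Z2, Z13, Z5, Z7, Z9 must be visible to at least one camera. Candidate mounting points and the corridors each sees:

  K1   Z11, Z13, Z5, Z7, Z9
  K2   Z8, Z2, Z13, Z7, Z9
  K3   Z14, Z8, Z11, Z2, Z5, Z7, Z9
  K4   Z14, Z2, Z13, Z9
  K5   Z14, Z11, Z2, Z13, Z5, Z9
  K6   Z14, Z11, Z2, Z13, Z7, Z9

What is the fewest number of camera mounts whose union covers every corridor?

2

K1, K3 together cover {Z14, Z8, Z11, Z2, Z13, Z5, Z7, Z9} — every corridor.
No single camera mount contains all 8 corridors, so 2 is optimal.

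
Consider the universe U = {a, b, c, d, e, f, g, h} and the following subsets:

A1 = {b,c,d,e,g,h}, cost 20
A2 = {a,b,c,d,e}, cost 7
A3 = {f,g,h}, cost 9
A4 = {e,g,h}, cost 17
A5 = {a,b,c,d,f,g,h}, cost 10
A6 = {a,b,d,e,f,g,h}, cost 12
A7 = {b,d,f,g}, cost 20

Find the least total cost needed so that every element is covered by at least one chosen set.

A2, A3 cover every element at cost 7 + 9 = 16.
Any cover uses at least 2 sets; among all covering selections none totals below 16.

16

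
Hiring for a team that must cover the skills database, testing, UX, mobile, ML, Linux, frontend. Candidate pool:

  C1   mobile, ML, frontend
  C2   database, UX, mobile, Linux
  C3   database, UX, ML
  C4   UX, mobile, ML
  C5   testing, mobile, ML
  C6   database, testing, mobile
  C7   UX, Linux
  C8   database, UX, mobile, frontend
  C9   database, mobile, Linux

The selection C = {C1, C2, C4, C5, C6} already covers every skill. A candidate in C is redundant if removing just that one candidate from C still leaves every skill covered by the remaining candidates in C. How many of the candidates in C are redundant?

Drop C1: frontend uncovered — not redundant.
Drop C2: Linux uncovered — not redundant.
Drop C4: the rest still cover every skill — redundant.
Drop C5: the rest still cover every skill — redundant.
Drop C6: the rest still cover every skill — redundant.
3 redundant: C4, C5, C6.

3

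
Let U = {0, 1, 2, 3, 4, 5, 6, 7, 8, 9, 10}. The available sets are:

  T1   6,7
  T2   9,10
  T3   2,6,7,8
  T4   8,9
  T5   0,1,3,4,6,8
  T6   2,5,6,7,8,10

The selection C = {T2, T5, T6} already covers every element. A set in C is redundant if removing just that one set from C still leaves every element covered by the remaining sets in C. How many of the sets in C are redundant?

0

Drop T2: 9 uncovered — not redundant.
Drop T5: 0, 1, 3, 4 uncovered — not redundant.
Drop T6: 2, 5, 7 uncovered — not redundant.
None of the sets in C is redundant.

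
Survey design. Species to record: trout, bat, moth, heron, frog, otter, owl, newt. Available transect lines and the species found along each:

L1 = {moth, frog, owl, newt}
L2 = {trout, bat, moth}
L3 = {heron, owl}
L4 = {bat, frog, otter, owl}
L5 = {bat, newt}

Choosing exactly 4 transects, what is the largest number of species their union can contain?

8

Choosing L1, L2, L3, L4 covers {trout, bat, moth, heron, frog, otter, owl, newt} — 8 species.
That is all 8 species.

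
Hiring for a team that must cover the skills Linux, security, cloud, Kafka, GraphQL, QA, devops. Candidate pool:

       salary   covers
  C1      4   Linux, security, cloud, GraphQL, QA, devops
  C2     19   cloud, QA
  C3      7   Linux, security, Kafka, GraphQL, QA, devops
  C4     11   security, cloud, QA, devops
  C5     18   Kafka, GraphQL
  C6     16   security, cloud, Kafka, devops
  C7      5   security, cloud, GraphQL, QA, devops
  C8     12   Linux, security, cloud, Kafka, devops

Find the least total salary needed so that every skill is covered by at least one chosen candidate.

C1, C3 cover every skill at salary 4 + 7 = 11.
Any cover uses at least 2 candidates; among all covering selections none totals below 11.

11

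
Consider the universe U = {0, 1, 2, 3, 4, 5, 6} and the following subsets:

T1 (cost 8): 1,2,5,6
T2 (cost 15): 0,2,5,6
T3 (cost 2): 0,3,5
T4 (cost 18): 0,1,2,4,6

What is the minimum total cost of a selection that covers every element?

20

T3, T4 cover every element at cost 2 + 18 = 20.
Any cover uses at least 2 sets; among all covering selections none totals below 20.
Greedy by coverage-per-cost would pick T3, T1, T4 for 28 — worse than the optimum 20.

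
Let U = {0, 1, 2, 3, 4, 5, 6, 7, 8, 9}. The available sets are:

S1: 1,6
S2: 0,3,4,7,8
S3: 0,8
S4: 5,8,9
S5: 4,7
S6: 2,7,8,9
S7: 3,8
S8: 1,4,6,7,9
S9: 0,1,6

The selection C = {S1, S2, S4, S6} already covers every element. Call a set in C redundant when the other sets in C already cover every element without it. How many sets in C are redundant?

Drop S1: 1, 6 uncovered — not redundant.
Drop S2: 0, 3, 4 uncovered — not redundant.
Drop S4: 5 uncovered — not redundant.
Drop S6: 2 uncovered — not redundant.
None of the sets in C is redundant.

0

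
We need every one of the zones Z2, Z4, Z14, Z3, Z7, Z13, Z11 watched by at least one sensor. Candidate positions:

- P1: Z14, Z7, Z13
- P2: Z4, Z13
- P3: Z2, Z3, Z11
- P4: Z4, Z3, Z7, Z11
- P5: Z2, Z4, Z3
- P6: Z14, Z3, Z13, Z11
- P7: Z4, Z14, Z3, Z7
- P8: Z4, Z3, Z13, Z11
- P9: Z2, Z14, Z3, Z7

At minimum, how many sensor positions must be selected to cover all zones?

2

P8, P9 together cover {Z2, Z4, Z14, Z3, Z7, Z13, Z11} — every zone.
No single sensor position contains all 7 zones, so 2 is optimal.
Greedy (largest uncovered first) would take P4, P1, P3 — 3 sensor positions — but 2 suffice.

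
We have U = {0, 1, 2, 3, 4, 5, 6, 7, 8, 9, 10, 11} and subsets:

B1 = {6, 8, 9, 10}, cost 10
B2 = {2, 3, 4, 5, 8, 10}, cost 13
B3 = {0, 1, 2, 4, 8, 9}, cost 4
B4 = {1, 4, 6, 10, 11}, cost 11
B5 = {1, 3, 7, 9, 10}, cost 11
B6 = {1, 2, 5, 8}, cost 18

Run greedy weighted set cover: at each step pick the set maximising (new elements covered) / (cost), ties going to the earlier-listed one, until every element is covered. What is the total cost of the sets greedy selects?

39

Pick 1: B3 adds 6 new (0, 1, 2, 4, 8, 9) at cost 4 (ratio 6/4).
Pick 2: B4 adds 3 new (6, 10, 11) at cost 11 (ratio 3/11).
Pick 3: B5 adds 2 new (3, 7) at cost 11 (ratio 2/11).
Pick 4: B2 adds 1 new (5) at cost 13 (ratio 1/13).
Greedy total cost: 4 + 11 + 11 + 13 = 39.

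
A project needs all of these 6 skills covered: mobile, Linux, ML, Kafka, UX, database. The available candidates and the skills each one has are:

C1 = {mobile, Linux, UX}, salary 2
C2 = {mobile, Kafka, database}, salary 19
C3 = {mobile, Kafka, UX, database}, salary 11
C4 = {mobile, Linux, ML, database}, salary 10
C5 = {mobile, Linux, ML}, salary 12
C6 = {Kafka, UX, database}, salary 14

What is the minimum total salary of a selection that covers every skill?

C3, C4 cover every skill at salary 11 + 10 = 21.
Any cover uses at least 2 candidates; among all covering selections none totals below 21.
Greedy by coverage-per-salary would pick C1, C4, C3 for 23 — worse than the optimum 21.

21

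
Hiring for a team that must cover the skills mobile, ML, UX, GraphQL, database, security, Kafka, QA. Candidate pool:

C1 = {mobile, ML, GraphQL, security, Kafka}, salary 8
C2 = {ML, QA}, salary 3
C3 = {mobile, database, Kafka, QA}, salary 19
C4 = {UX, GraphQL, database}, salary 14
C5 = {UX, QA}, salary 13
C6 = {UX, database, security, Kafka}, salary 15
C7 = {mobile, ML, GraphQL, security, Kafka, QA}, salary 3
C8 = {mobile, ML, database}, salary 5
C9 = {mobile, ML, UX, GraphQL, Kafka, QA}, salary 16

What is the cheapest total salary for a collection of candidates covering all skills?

C4, C7 cover every skill at salary 14 + 3 = 17.
Any cover uses at least 2 candidates; among all covering selections none totals below 17.
Greedy by coverage-per-salary would pick C7, C8, C5 for 21 — worse than the optimum 17.

17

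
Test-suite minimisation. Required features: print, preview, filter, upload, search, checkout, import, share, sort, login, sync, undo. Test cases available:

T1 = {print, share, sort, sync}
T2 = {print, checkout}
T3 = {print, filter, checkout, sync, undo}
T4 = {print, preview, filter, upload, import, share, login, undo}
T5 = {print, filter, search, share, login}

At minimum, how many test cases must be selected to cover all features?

T1, T2, T4, T5 together cover {print, preview, filter, upload, search, checkout, import, share, sort, login, sync, undo} — every feature.
No 3 of the 5 test cases cover everything (all 10 triples fall short), so 4 is minimum.

4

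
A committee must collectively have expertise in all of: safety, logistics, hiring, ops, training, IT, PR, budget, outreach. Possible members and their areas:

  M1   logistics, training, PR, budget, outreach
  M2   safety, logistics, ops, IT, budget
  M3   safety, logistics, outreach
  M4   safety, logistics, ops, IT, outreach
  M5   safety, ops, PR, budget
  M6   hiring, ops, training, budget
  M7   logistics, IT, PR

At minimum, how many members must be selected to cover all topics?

M1, M2, M6 together cover {safety, logistics, hiring, ops, training, IT, PR, budget, outreach} — every topic.
No 2 of the 7 members cover everything (all 21 pairs fall short), so 3 is minimum.

3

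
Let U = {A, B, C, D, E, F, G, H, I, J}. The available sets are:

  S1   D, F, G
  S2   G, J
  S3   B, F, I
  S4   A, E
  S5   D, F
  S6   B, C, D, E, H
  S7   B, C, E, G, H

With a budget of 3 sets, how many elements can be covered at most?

Choosing S2, S3, S6 covers {B, C, D, E, F, G, H, I, J} — 9 elements.
No choice of 3 sets does better; here A is left uncovered.

9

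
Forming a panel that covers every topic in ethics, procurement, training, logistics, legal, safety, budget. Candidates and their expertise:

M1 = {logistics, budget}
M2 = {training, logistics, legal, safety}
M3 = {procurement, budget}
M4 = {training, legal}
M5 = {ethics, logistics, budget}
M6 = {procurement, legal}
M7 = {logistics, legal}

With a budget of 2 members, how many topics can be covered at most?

Choosing M2, M3 covers {procurement, training, logistics, legal, safety, budget} — 6 topics.
No choice of 2 members does better; here ethics is left uncovered.

6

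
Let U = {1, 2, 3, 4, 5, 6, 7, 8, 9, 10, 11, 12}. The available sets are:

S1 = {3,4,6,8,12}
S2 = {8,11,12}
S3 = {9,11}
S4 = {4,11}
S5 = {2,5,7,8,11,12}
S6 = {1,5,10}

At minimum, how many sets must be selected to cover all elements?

4

S1, S3, S5, S6 together cover {1, 2, 3, 4, 5, 6, 7, 8, 9, 10, 11, 12} — every element.
No 3 of the 6 sets cover everything (all 20 triples fall short), so 4 is minimum.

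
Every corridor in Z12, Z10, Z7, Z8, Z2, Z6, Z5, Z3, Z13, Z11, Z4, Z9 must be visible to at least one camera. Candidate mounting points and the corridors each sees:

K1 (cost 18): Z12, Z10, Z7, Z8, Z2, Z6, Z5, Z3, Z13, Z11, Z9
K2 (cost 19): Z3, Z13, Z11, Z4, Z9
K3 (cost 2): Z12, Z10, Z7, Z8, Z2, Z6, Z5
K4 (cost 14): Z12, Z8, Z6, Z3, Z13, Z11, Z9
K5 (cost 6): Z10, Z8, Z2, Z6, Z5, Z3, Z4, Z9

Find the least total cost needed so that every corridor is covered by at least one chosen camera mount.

K2, K3 cover every corridor at cost 19 + 2 = 21.
Any cover uses at least 2 camera mounts; among all covering selections none totals below 21.
Greedy by coverage-per-cost would pick K3, K5, K4 for 22 — worse than the optimum 21.

21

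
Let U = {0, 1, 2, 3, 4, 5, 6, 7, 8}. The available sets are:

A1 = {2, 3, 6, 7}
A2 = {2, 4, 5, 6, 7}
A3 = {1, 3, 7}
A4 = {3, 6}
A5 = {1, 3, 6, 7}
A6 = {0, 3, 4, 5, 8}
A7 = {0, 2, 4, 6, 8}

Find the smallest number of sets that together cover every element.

3

A1, A3, A6 together cover {0, 1, 2, 3, 4, 5, 6, 7, 8} — every element.
No 2 of the 7 sets cover everything (all 21 pairs fall short), so 3 is minimum.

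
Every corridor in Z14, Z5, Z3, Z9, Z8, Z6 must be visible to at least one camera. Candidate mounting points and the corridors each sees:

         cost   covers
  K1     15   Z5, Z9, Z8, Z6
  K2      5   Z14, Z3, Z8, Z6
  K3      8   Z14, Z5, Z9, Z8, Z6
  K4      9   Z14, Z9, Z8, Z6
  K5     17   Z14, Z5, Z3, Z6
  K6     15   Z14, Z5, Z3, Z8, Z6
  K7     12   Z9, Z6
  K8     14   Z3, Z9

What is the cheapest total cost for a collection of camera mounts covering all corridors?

13

K2, K3 cover every corridor at cost 5 + 8 = 13.
Any cover uses at least 2 camera mounts; among all covering selections none totals below 13.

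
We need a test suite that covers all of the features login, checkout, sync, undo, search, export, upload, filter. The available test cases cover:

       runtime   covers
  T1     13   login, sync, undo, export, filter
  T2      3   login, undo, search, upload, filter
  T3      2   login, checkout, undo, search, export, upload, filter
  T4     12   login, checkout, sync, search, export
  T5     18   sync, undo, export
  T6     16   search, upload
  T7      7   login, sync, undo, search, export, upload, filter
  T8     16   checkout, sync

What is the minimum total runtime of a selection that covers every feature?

9

T3, T7 cover every feature at runtime 2 + 7 = 9.
Any cover uses at least 2 test cases; among all covering selections none totals below 9.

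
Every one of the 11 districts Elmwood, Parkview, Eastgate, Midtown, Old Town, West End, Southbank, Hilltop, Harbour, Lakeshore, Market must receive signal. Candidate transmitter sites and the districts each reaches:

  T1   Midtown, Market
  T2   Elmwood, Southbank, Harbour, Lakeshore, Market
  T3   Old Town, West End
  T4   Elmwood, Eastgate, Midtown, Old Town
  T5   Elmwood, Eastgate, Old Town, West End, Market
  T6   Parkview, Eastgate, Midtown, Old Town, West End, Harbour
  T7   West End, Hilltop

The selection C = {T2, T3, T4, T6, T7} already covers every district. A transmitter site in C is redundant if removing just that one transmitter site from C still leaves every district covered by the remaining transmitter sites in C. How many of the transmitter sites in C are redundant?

Drop T2: Southbank, Lakeshore, Market uncovered — not redundant.
Drop T3: the rest still cover every district — redundant.
Drop T4: the rest still cover every district — redundant.
Drop T6: Parkview uncovered — not redundant.
Drop T7: Hilltop uncovered — not redundant.
2 redundant: T3, T4.

2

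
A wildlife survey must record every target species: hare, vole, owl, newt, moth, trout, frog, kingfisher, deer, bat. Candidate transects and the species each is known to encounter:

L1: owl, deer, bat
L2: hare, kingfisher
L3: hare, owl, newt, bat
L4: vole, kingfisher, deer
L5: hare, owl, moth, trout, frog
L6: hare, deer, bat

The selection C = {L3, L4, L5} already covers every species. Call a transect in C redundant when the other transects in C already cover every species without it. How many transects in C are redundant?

Drop L3: newt, bat uncovered — not redundant.
Drop L4: vole, kingfisher, deer uncovered — not redundant.
Drop L5: moth, trout, frog uncovered — not redundant.
None of the transects in C is redundant.

0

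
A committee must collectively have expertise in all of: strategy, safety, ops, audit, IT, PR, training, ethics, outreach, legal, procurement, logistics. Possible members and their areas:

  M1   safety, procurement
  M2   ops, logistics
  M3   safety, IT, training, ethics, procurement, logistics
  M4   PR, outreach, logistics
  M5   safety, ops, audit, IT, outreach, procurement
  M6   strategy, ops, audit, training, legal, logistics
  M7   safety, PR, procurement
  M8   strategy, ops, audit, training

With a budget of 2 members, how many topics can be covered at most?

Choosing M3, M6 covers {strategy, safety, ops, audit, IT, training, ethics, legal, procurement, logistics} — 10 topics.
No choice of 2 members does better; here PR, outreach are left uncovered.

10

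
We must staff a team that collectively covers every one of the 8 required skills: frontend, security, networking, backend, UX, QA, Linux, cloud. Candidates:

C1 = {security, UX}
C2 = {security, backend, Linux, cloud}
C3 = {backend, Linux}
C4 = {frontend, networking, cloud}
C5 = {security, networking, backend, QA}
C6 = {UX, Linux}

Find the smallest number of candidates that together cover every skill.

C4, C5, C6 together cover {frontend, security, networking, backend, UX, QA, Linux, cloud} — every skill.
No 2 of the 6 candidates cover everything (all 15 pairs fall short), so 3 is minimum.
Greedy (largest uncovered first) would take C2, C4, C1, C5 — 4 candidates — but 3 suffice.

3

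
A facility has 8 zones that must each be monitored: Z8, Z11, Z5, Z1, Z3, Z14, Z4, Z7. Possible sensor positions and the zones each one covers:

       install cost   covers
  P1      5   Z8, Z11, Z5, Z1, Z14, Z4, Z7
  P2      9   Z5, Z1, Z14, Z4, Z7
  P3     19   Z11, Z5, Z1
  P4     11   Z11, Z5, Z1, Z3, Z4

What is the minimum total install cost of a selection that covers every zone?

P1, P4 cover every zone at install cost 5 + 11 = 16.
Any cover uses at least 2 sensor positions; among all covering selections none totals below 16.

16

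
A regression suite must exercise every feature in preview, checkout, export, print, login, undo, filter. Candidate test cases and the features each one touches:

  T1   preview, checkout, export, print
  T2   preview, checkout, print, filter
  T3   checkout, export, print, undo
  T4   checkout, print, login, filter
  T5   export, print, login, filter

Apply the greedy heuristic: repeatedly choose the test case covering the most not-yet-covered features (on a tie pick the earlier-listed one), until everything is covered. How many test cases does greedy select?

3

Pick 1: T1 covers 4 new features (preview, checkout, export, print).
Pick 2: T4 covers 2 new features (login, filter).
Pick 3: T3 covers 1 new features (undo).
Greedy uses 3 test cases.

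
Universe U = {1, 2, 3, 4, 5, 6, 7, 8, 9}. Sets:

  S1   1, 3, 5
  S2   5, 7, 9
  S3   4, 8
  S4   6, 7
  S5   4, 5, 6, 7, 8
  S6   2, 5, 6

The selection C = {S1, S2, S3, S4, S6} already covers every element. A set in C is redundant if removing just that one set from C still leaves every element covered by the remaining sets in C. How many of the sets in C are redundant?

Drop S1: 1, 3 uncovered — not redundant.
Drop S2: 9 uncovered — not redundant.
Drop S3: 4, 8 uncovered — not redundant.
Drop S4: the rest still cover every element — redundant.
Drop S6: 2 uncovered — not redundant.
1 redundant: S4.

1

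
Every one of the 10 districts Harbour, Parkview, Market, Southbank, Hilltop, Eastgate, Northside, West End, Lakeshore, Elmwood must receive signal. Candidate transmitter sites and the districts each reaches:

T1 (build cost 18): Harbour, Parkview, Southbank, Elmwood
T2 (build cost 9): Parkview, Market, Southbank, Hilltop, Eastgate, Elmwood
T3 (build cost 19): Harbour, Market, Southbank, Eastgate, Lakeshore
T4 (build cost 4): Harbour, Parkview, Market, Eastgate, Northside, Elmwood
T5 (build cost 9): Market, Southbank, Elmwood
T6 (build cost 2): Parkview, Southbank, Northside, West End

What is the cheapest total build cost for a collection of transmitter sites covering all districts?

T2, T3, T6 cover every district at build cost 9 + 19 + 2 = 30.
Any cover uses at least 3 transmitter sites; among all covering selections none totals below 30.

30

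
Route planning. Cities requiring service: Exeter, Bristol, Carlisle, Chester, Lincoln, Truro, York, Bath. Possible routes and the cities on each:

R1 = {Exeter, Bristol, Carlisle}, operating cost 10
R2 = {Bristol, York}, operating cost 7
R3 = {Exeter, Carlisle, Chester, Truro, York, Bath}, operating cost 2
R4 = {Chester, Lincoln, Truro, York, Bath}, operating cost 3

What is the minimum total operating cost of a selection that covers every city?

12

R2, R3, R4 cover every city at operating cost 7 + 2 + 3 = 12.
Any cover uses at least 2 routes; among all covering selections none totals below 12.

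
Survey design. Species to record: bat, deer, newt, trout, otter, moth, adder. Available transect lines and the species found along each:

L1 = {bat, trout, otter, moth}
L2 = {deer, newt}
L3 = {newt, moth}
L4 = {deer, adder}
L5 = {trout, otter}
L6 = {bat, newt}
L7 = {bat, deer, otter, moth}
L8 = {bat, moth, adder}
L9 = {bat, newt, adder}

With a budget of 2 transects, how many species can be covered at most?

Choosing L1, L2 covers {bat, deer, newt, trout, otter, moth} — 6 species.
No choice of 2 transects does better; here adder is left uncovered.

6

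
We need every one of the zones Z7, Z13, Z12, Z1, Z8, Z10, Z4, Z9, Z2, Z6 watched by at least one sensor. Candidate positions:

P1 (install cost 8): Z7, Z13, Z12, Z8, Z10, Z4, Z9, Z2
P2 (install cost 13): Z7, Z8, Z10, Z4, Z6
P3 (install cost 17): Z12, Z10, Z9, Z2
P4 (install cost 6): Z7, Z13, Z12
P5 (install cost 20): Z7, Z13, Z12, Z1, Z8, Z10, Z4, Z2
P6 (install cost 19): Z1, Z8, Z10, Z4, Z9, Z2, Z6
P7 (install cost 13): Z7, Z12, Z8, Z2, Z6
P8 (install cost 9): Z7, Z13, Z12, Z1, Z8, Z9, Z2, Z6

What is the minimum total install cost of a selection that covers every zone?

17

P1, P8 cover every zone at install cost 8 + 9 = 17.
Any cover uses at least 2 sensor positions; among all covering selections none totals below 17.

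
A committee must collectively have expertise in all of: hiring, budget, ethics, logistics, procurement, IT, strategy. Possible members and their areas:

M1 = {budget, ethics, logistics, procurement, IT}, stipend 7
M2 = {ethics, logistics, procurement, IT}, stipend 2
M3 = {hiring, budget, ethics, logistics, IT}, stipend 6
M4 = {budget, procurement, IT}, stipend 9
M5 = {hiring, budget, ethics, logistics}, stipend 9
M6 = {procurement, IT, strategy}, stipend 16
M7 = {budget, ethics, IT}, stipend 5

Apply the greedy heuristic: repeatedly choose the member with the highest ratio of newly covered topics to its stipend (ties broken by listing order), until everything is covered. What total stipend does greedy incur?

24

Pick 1: M2 adds 4 new (ethics, logistics, procurement, IT) at stipend 2 (ratio 4/2).
Pick 2: M3 adds 2 new (hiring, budget) at stipend 6 (ratio 2/6).
Pick 3: M6 adds 1 new (strategy) at stipend 16 (ratio 1/16).
Greedy total stipend: 2 + 6 + 16 = 24. (The true optimum is 22, so greedy overshoots here.)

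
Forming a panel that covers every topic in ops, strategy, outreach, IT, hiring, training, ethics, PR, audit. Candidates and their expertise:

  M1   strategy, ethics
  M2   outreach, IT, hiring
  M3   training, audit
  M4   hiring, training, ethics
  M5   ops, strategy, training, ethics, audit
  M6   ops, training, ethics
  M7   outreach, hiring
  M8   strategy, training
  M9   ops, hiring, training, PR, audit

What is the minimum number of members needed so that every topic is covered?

3

M1, M2, M9 together cover {ops, strategy, outreach, IT, hiring, training, ethics, PR, audit} — every topic.
No 2 of the 9 members cover everything (all 36 pairs fall short), so 3 is minimum.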